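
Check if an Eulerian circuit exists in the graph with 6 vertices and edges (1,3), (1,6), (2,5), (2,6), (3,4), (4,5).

Step 1: Find the degree of each vertex:
  deg(1) = 2
  deg(2) = 2
  deg(3) = 2
  deg(4) = 2
  deg(5) = 2
  deg(6) = 2

Step 2: Count vertices with odd degree:
  All vertices have even degree (0 odd-degree vertices)

Step 3: Apply Euler's theorem:
  - Eulerian circuit exists iff graph is connected and all vertices have even degree
  - Eulerian path exists iff graph is connected and has 0 or 2 odd-degree vertices

Graph is connected with 0 odd-degree vertices.
Both Eulerian circuit and Eulerian path exist.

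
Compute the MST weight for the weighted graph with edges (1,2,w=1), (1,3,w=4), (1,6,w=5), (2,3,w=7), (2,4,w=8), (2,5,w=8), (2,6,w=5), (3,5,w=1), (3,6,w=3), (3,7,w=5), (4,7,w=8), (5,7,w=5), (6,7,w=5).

Apply Kruskal's algorithm (sort edges by weight, add if no cycle):

Sorted edges by weight:
  (1,2) w=1
  (3,5) w=1
  (3,6) w=3
  (1,3) w=4
  (1,6) w=5
  (2,6) w=5
  (3,7) w=5
  (5,7) w=5
  (6,7) w=5
  (2,3) w=7
  (2,5) w=8
  (2,4) w=8
  (4,7) w=8

Add edge (1,2) w=1 -- no cycle. Running total: 1
Add edge (3,5) w=1 -- no cycle. Running total: 2
Add edge (3,6) w=3 -- no cycle. Running total: 5
Add edge (1,3) w=4 -- no cycle. Running total: 9
Skip edge (1,6) w=5 -- would create cycle
Skip edge (2,6) w=5 -- would create cycle
Add edge (3,7) w=5 -- no cycle. Running total: 14
Skip edge (5,7) w=5 -- would create cycle
Skip edge (6,7) w=5 -- would create cycle
Skip edge (2,3) w=7 -- would create cycle
Skip edge (2,5) w=8 -- would create cycle
Add edge (2,4) w=8 -- no cycle. Running total: 22

MST edges: (1,2,w=1), (3,5,w=1), (3,6,w=3), (1,3,w=4), (3,7,w=5), (2,4,w=8)
Total MST weight: 1 + 1 + 3 + 4 + 5 + 8 = 22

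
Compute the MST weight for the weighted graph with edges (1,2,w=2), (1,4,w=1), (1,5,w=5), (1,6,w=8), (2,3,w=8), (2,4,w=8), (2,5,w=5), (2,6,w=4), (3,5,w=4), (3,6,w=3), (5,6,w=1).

Apply Kruskal's algorithm (sort edges by weight, add if no cycle):

Sorted edges by weight:
  (1,4) w=1
  (5,6) w=1
  (1,2) w=2
  (3,6) w=3
  (2,6) w=4
  (3,5) w=4
  (1,5) w=5
  (2,5) w=5
  (1,6) w=8
  (2,4) w=8
  (2,3) w=8

Add edge (1,4) w=1 -- no cycle. Running total: 1
Add edge (5,6) w=1 -- no cycle. Running total: 2
Add edge (1,2) w=2 -- no cycle. Running total: 4
Add edge (3,6) w=3 -- no cycle. Running total: 7
Add edge (2,6) w=4 -- no cycle. Running total: 11

MST edges: (1,4,w=1), (5,6,w=1), (1,2,w=2), (3,6,w=3), (2,6,w=4)
Total MST weight: 1 + 1 + 2 + 3 + 4 = 11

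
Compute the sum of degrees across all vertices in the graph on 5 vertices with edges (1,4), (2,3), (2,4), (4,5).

Step 1: Count edges incident to each vertex:
  deg(1) = 1 (neighbors: 4)
  deg(2) = 2 (neighbors: 3, 4)
  deg(3) = 1 (neighbors: 2)
  deg(4) = 3 (neighbors: 1, 2, 5)
  deg(5) = 1 (neighbors: 4)

Step 2: Sum all degrees:
  1 + 2 + 1 + 3 + 1 = 8

Verification: sum of degrees = 2 * |E| = 2 * 4 = 8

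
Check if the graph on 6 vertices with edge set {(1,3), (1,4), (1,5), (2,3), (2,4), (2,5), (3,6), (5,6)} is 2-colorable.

Step 1: Attempt 2-coloring using BFS:
  Start at vertex 1, assign color 0
  Color vertex 3 with color 1 (neighbor of 1)
  Color vertex 4 with color 1 (neighbor of 1)
  Color vertex 5 with color 1 (neighbor of 1)
  Color vertex 2 with color 0 (neighbor of 3)
  Color vertex 6 with color 0 (neighbor of 3)

Step 2: 2-coloring succeeded. No conflicts found.
  Set A (color 0): {1, 2, 6}
  Set B (color 1): {3, 4, 5}

The graph is bipartite with partition {1, 2, 6}, {3, 4, 5}.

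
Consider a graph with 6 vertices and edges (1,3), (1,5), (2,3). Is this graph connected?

Step 1: Build adjacency list from edges:
  1: 3, 5
  2: 3
  3: 1, 2
  4: (none)
  5: 1
  6: (none)

Step 2: Run BFS/DFS from vertex 1:
  Visited: {1, 3, 5, 2}
  Reached 4 of 6 vertices

Step 3: Only 4 of 6 vertices reached. Graph is disconnected.
Connected components: {1, 2, 3, 5}, {4}, {6}
Answer: No, the graph is not connected (3 components).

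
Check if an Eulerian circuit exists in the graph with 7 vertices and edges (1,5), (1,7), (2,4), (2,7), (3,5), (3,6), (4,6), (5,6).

Step 1: Find the degree of each vertex:
  deg(1) = 2
  deg(2) = 2
  deg(3) = 2
  deg(4) = 2
  deg(5) = 3
  deg(6) = 3
  deg(7) = 2

Step 2: Count vertices with odd degree:
  Odd-degree vertices: 5, 6 (2 total)

Step 3: Apply Euler's theorem:
  - Eulerian circuit exists iff graph is connected and all vertices have even degree
  - Eulerian path exists iff graph is connected and has 0 or 2 odd-degree vertices

Graph is connected with exactly 2 odd-degree vertices (5, 6).
Eulerian path exists (starting and ending at the odd-degree vertices), but no Eulerian circuit.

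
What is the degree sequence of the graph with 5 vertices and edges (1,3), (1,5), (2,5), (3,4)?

Step 1: Count edges incident to each vertex:
  deg(1) = 2 (neighbors: 3, 5)
  deg(2) = 1 (neighbors: 5)
  deg(3) = 2 (neighbors: 1, 4)
  deg(4) = 1 (neighbors: 3)
  deg(5) = 2 (neighbors: 1, 2)

Step 2: Sort degrees in non-increasing order:
  Degrees: [2, 1, 2, 1, 2] -> sorted: [2, 2, 2, 1, 1]

Degree sequence: [2, 2, 2, 1, 1]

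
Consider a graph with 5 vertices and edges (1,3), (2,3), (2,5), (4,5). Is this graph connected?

Step 1: Build adjacency list from edges:
  1: 3
  2: 3, 5
  3: 1, 2
  4: 5
  5: 2, 4

Step 2: Run BFS/DFS from vertex 1:
  Visited: {1, 3, 2, 5, 4}
  Reached 5 of 5 vertices

Step 3: All 5 vertices reached from vertex 1, so the graph is connected.
Answer: Yes, the graph is connected.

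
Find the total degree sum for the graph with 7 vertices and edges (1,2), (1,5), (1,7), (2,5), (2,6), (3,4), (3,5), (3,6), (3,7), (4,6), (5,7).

Step 1: Count edges incident to each vertex:
  deg(1) = 3 (neighbors: 2, 5, 7)
  deg(2) = 3 (neighbors: 1, 5, 6)
  deg(3) = 4 (neighbors: 4, 5, 6, 7)
  deg(4) = 2 (neighbors: 3, 6)
  deg(5) = 4 (neighbors: 1, 2, 3, 7)
  deg(6) = 3 (neighbors: 2, 3, 4)
  deg(7) = 3 (neighbors: 1, 3, 5)

Step 2: Sum all degrees:
  3 + 3 + 4 + 2 + 4 + 3 + 3 = 22

Verification: sum of degrees = 2 * |E| = 2 * 11 = 22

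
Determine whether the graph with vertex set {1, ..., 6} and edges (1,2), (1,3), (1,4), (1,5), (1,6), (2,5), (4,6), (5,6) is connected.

Step 1: Build adjacency list from edges:
  1: 2, 3, 4, 5, 6
  2: 1, 5
  3: 1
  4: 1, 6
  5: 1, 2, 6
  6: 1, 4, 5

Step 2: Run BFS/DFS from vertex 1:
  Visited: {1, 2, 3, 4, 5, 6}
  Reached 6 of 6 vertices

Step 3: All 6 vertices reached from vertex 1, so the graph is connected.
Answer: Yes, the graph is connected.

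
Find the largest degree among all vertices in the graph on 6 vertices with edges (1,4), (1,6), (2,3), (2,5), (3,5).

Step 1: Count edges incident to each vertex:
  deg(1) = 2 (neighbors: 4, 6)
  deg(2) = 2 (neighbors: 3, 5)
  deg(3) = 2 (neighbors: 2, 5)
  deg(4) = 1 (neighbors: 1)
  deg(5) = 2 (neighbors: 2, 3)
  deg(6) = 1 (neighbors: 1)

Step 2: Find maximum:
  max(2, 2, 2, 1, 2, 1) = 2 (vertex 1)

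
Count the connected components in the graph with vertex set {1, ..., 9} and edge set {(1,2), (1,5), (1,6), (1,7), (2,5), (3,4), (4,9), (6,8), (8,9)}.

Step 1: Build adjacency list from edges:
  1: 2, 5, 6, 7
  2: 1, 5
  3: 4
  4: 3, 9
  5: 1, 2
  6: 1, 8
  7: 1
  8: 6, 9
  9: 4, 8

Step 2: Run BFS/DFS from vertex 1:
  Visited: {1, 2, 5, 6, 7, 8, 9, 4, 3}
  Reached 9 of 9 vertices

Step 3: All 9 vertices reached from vertex 1, so the graph is connected.
Number of connected components: 1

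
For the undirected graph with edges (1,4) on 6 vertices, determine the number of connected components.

Step 1: Build adjacency list from edges:
  1: 4
  2: (none)
  3: (none)
  4: 1
  5: (none)
  6: (none)

Step 2: Run BFS/DFS from vertex 1:
  Visited: {1, 4}
  Reached 2 of 6 vertices

Step 3: Only 2 of 6 vertices reached. Graph is disconnected.
Connected components: {1, 4}, {2}, {3}, {5}, {6}
Number of connected components: 5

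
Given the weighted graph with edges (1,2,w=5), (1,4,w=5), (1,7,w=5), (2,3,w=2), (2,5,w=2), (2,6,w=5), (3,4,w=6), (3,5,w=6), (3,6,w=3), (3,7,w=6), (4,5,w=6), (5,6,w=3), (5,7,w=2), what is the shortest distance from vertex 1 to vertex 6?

Step 1: Build adjacency list with weights:
  1: 2(w=5), 4(w=5), 7(w=5)
  2: 1(w=5), 3(w=2), 5(w=2), 6(w=5)
  3: 2(w=2), 4(w=6), 5(w=6), 6(w=3), 7(w=6)
  4: 1(w=5), 3(w=6), 5(w=6)
  5: 2(w=2), 3(w=6), 4(w=6), 6(w=3), 7(w=2)
  6: 2(w=5), 3(w=3), 5(w=3)
  7: 1(w=5), 3(w=6), 5(w=2)

Step 2: Apply Dijkstra's algorithm from vertex 1:
  Visit vertex 1 (distance=0)
    Update dist[2] = 5
    Update dist[4] = 5
    Update dist[7] = 5
  Visit vertex 2 (distance=5)
    Update dist[3] = 7
    Update dist[5] = 7
    Update dist[6] = 10
  Visit vertex 4 (distance=5)
  Visit vertex 7 (distance=5)
  Visit vertex 3 (distance=7)
  Visit vertex 5 (distance=7)
  Visit vertex 6 (distance=10)

Step 3: Shortest path: 1 -> 2 -> 6
Total weight: 5 + 5 = 10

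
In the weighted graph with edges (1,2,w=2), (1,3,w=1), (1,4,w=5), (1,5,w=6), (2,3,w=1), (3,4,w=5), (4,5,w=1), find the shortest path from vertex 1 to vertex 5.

Step 1: Build adjacency list with weights:
  1: 2(w=2), 3(w=1), 4(w=5), 5(w=6)
  2: 1(w=2), 3(w=1)
  3: 1(w=1), 2(w=1), 4(w=5)
  4: 1(w=5), 3(w=5), 5(w=1)
  5: 1(w=6), 4(w=1)

Step 2: Apply Dijkstra's algorithm from vertex 1:
  Visit vertex 1 (distance=0)
    Update dist[2] = 2
    Update dist[3] = 1
    Update dist[4] = 5
    Update dist[5] = 6
  Visit vertex 3 (distance=1)
  Visit vertex 2 (distance=2)
  Visit vertex 4 (distance=5)
  Visit vertex 5 (distance=6)

Step 3: Shortest path: 1 -> 5
Total weight: 6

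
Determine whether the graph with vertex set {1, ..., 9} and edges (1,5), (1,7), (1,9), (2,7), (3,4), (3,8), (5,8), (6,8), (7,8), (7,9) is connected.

Step 1: Build adjacency list from edges:
  1: 5, 7, 9
  2: 7
  3: 4, 8
  4: 3
  5: 1, 8
  6: 8
  7: 1, 2, 8, 9
  8: 3, 5, 6, 7
  9: 1, 7

Step 2: Run BFS/DFS from vertex 1:
  Visited: {1, 5, 7, 9, 8, 2, 3, 6, 4}
  Reached 9 of 9 vertices

Step 3: All 9 vertices reached from vertex 1, so the graph is connected.
Answer: Yes, the graph is connected.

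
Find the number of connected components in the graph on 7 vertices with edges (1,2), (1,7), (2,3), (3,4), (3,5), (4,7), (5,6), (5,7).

Step 1: Build adjacency list from edges:
  1: 2, 7
  2: 1, 3
  3: 2, 4, 5
  4: 3, 7
  5: 3, 6, 7
  6: 5
  7: 1, 4, 5

Step 2: Run BFS/DFS from vertex 1:
  Visited: {1, 2, 7, 3, 4, 5, 6}
  Reached 7 of 7 vertices

Step 3: All 7 vertices reached from vertex 1, so the graph is connected.
Number of connected components: 1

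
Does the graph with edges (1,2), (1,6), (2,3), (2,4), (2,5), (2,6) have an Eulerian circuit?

Step 1: Find the degree of each vertex:
  deg(1) = 2
  deg(2) = 5
  deg(3) = 1
  deg(4) = 1
  deg(5) = 1
  deg(6) = 2

Step 2: Count vertices with odd degree:
  Odd-degree vertices: 2, 3, 4, 5 (4 total)

Step 3: Apply Euler's theorem:
  - Eulerian circuit exists iff graph is connected and all vertices have even degree
  - Eulerian path exists iff graph is connected and has 0 or 2 odd-degree vertices

Graph has 4 odd-degree vertices (need 0 or 2).
Neither Eulerian path nor Eulerian circuit exists.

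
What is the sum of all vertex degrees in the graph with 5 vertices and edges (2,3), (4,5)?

Step 1: Count edges incident to each vertex:
  deg(1) = 0 (neighbors: none)
  deg(2) = 1 (neighbors: 3)
  deg(3) = 1 (neighbors: 2)
  deg(4) = 1 (neighbors: 5)
  deg(5) = 1 (neighbors: 4)

Step 2: Sum all degrees:
  0 + 1 + 1 + 1 + 1 = 4

Verification: sum of degrees = 2 * |E| = 2 * 2 = 4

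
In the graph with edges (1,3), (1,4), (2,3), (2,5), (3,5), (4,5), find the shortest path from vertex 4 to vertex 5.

Step 1: Build adjacency list:
  1: 3, 4
  2: 3, 5
  3: 1, 2, 5
  4: 1, 5
  5: 2, 3, 4

Step 2: BFS from vertex 4 to find shortest path to 5:
  vertex 1 reached at distance 1
  vertex 5 reached at distance 1

Step 3: Shortest path: 4 -> 5
Path length: 1 edge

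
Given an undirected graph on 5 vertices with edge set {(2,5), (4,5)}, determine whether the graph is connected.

Step 1: Build adjacency list from edges:
  1: (none)
  2: 5
  3: (none)
  4: 5
  5: 2, 4

Step 2: Run BFS/DFS from vertex 1:
  Visited: {1}
  Reached 1 of 5 vertices

Step 3: Only 1 of 5 vertices reached. Graph is disconnected.
Connected components: {1}, {2, 4, 5}, {3}
Answer: No, the graph is not connected (3 components).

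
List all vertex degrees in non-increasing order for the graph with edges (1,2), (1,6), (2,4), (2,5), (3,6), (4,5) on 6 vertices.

Step 1: Count edges incident to each vertex:
  deg(1) = 2 (neighbors: 2, 6)
  deg(2) = 3 (neighbors: 1, 4, 5)
  deg(3) = 1 (neighbors: 6)
  deg(4) = 2 (neighbors: 2, 5)
  deg(5) = 2 (neighbors: 2, 4)
  deg(6) = 2 (neighbors: 1, 3)

Step 2: Sort degrees in non-increasing order:
  Degrees: [2, 3, 1, 2, 2, 2] -> sorted: [3, 2, 2, 2, 2, 1]

Degree sequence: [3, 2, 2, 2, 2, 1]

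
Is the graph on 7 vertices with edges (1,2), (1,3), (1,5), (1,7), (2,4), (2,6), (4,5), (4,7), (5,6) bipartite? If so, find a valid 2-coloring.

Step 1: Attempt 2-coloring using BFS:
  Start at vertex 1, assign color 0
  Color vertex 2 with color 1 (neighbor of 1)
  Color vertex 3 with color 1 (neighbor of 1)
  Color vertex 5 with color 1 (neighbor of 1)
  Color vertex 7 with color 1 (neighbor of 1)
  Color vertex 4 with color 0 (neighbor of 2)
  Color vertex 6 with color 0 (neighbor of 2)

Step 2: 2-coloring succeeded. No conflicts found.
  Set A (color 0): {1, 4, 6}
  Set B (color 1): {2, 3, 5, 7}

The graph is bipartite with partition {1, 4, 6}, {2, 3, 5, 7}.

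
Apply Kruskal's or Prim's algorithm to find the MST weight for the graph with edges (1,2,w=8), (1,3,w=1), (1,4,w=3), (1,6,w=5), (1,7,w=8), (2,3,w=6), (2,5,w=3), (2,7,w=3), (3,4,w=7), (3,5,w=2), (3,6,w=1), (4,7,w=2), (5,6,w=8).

Apply Kruskal's algorithm (sort edges by weight, add if no cycle):

Sorted edges by weight:
  (1,3) w=1
  (3,6) w=1
  (3,5) w=2
  (4,7) w=2
  (1,4) w=3
  (2,5) w=3
  (2,7) w=3
  (1,6) w=5
  (2,3) w=6
  (3,4) w=7
  (1,7) w=8
  (1,2) w=8
  (5,6) w=8

Add edge (1,3) w=1 -- no cycle. Running total: 1
Add edge (3,6) w=1 -- no cycle. Running total: 2
Add edge (3,5) w=2 -- no cycle. Running total: 4
Add edge (4,7) w=2 -- no cycle. Running total: 6
Add edge (1,4) w=3 -- no cycle. Running total: 9
Add edge (2,5) w=3 -- no cycle. Running total: 12

MST edges: (1,3,w=1), (3,6,w=1), (3,5,w=2), (4,7,w=2), (1,4,w=3), (2,5,w=3)
Total MST weight: 1 + 1 + 2 + 2 + 3 + 3 = 12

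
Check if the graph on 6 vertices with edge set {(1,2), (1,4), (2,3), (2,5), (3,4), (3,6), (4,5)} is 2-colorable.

Step 1: Attempt 2-coloring using BFS:
  Start at vertex 1, assign color 0
  Color vertex 2 with color 1 (neighbor of 1)
  Color vertex 4 with color 1 (neighbor of 1)
  Color vertex 3 with color 0 (neighbor of 2)
  Color vertex 5 with color 0 (neighbor of 2)
  Color vertex 6 with color 1 (neighbor of 3)

Step 2: 2-coloring succeeded. No conflicts found.
  Set A (color 0): {1, 3, 5}
  Set B (color 1): {2, 4, 6}

The graph is bipartite with partition {1, 3, 5}, {2, 4, 6}.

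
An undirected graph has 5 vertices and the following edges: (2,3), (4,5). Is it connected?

Step 1: Build adjacency list from edges:
  1: (none)
  2: 3
  3: 2
  4: 5
  5: 4

Step 2: Run BFS/DFS from vertex 1:
  Visited: {1}
  Reached 1 of 5 vertices

Step 3: Only 1 of 5 vertices reached. Graph is disconnected.
Connected components: {1}, {2, 3}, {4, 5}
Answer: No, the graph is not connected (3 components).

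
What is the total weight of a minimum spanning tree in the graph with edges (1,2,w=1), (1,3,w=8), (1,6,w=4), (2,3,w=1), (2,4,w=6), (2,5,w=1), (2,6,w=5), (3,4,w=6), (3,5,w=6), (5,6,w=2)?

Apply Kruskal's algorithm (sort edges by weight, add if no cycle):

Sorted edges by weight:
  (1,2) w=1
  (2,5) w=1
  (2,3) w=1
  (5,6) w=2
  (1,6) w=4
  (2,6) w=5
  (2,4) w=6
  (3,4) w=6
  (3,5) w=6
  (1,3) w=8

Add edge (1,2) w=1 -- no cycle. Running total: 1
Add edge (2,5) w=1 -- no cycle. Running total: 2
Add edge (2,3) w=1 -- no cycle. Running total: 3
Add edge (5,6) w=2 -- no cycle. Running total: 5
Skip edge (1,6) w=4 -- would create cycle
Skip edge (2,6) w=5 -- would create cycle
Add edge (2,4) w=6 -- no cycle. Running total: 11

MST edges: (1,2,w=1), (2,5,w=1), (2,3,w=1), (5,6,w=2), (2,4,w=6)
Total MST weight: 1 + 1 + 1 + 2 + 6 = 11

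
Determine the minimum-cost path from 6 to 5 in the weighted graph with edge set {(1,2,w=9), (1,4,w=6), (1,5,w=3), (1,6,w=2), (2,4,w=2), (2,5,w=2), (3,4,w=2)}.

Step 1: Build adjacency list with weights:
  1: 2(w=9), 4(w=6), 5(w=3), 6(w=2)
  2: 1(w=9), 4(w=2), 5(w=2)
  3: 4(w=2)
  4: 1(w=6), 2(w=2), 3(w=2)
  5: 1(w=3), 2(w=2)
  6: 1(w=2)

Step 2: Apply Dijkstra's algorithm from vertex 6:
  Visit vertex 6 (distance=0)
    Update dist[1] = 2
  Visit vertex 1 (distance=2)
    Update dist[2] = 11
    Update dist[4] = 8
    Update dist[5] = 5
  Visit vertex 5 (distance=5)
    Update dist[2] = 7

Step 3: Shortest path: 6 -> 1 -> 5
Total weight: 2 + 3 = 5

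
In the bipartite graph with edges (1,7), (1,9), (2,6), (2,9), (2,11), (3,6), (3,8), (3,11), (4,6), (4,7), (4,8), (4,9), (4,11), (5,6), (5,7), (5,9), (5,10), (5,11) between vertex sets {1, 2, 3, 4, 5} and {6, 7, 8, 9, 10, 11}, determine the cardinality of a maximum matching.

Step 1: List the neighbors of each left vertex:
  1: 7, 9
  2: 6, 9, 11
  3: 6, 8, 11
  4: 6, 7, 8, 9, 11
  5: 6, 7, 9, 10, 11

Step 2: Greedily match left vertices, then look for augmenting paths:
  Match 1 -- 7
  Match 2 -- 6
  Match 3 -- 8
  Match 4 -- 9
  Match 5 -- 10
  No augmenting path remains.

Step 3: Verify this is maximum:
  Matching size 5 = min(|L|, |R|) = min(5, 6), which is an upper bound, so this matching is maximum.

Maximum matching: {(1,7), (2,6), (3,8), (4,9), (5,10)}
Size: 5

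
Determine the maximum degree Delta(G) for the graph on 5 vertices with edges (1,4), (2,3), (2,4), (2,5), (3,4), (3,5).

Step 1: Count edges incident to each vertex:
  deg(1) = 1 (neighbors: 4)
  deg(2) = 3 (neighbors: 3, 4, 5)
  deg(3) = 3 (neighbors: 2, 4, 5)
  deg(4) = 3 (neighbors: 1, 2, 3)
  deg(5) = 2 (neighbors: 2, 3)

Step 2: Find maximum:
  max(1, 3, 3, 3, 2) = 3 (vertex 2)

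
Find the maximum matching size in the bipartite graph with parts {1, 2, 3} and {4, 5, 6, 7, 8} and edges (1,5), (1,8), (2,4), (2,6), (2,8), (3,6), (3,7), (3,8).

Step 1: List the neighbors of each left vertex:
  1: 5, 8
  2: 4, 6, 8
  3: 6, 7, 8

Step 2: Greedily match left vertices, then look for augmenting paths:
  Match 1 -- 5
  Match 2 -- 4
  Match 3 -- 6
  No augmenting path remains.

Step 3: Verify this is maximum:
  Matching size 3 = min(|L|, |R|) = min(3, 5), which is an upper bound, so this matching is maximum.

Maximum matching: {(1,5), (2,4), (3,6)}
Size: 3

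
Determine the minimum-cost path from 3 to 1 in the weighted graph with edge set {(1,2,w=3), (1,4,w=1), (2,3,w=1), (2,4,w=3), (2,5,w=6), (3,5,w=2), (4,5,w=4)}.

Step 1: Build adjacency list with weights:
  1: 2(w=3), 4(w=1)
  2: 1(w=3), 3(w=1), 4(w=3), 5(w=6)
  3: 2(w=1), 5(w=2)
  4: 1(w=1), 2(w=3), 5(w=4)
  5: 2(w=6), 3(w=2), 4(w=4)

Step 2: Apply Dijkstra's algorithm from vertex 3:
  Visit vertex 3 (distance=0)
    Update dist[2] = 1
    Update dist[5] = 2
  Visit vertex 2 (distance=1)
    Update dist[1] = 4
    Update dist[4] = 4
  Visit vertex 5 (distance=2)
  Visit vertex 1 (distance=4)

Step 3: Shortest path: 3 -> 2 -> 1
Total weight: 1 + 3 = 4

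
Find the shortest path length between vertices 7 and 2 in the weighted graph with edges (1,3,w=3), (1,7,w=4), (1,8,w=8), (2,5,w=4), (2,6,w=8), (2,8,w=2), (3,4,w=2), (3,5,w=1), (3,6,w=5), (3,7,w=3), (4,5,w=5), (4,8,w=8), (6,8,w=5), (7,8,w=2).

Step 1: Build adjacency list with weights:
  1: 3(w=3), 7(w=4), 8(w=8)
  2: 5(w=4), 6(w=8), 8(w=2)
  3: 1(w=3), 4(w=2), 5(w=1), 6(w=5), 7(w=3)
  4: 3(w=2), 5(w=5), 8(w=8)
  5: 2(w=4), 3(w=1), 4(w=5)
  6: 2(w=8), 3(w=5), 8(w=5)
  7: 1(w=4), 3(w=3), 8(w=2)
  8: 1(w=8), 2(w=2), 4(w=8), 6(w=5), 7(w=2)

Step 2: Apply Dijkstra's algorithm from vertex 7:
  Visit vertex 7 (distance=0)
    Update dist[1] = 4
    Update dist[3] = 3
    Update dist[8] = 2
  Visit vertex 8 (distance=2)
    Update dist[2] = 4
    Update dist[4] = 10
    Update dist[6] = 7
  Visit vertex 3 (distance=3)
    Update dist[4] = 5
    Update dist[5] = 4
  Visit vertex 1 (distance=4)
  Visit vertex 2 (distance=4)

Step 3: Shortest path: 7 -> 8 -> 2
Total weight: 2 + 2 = 4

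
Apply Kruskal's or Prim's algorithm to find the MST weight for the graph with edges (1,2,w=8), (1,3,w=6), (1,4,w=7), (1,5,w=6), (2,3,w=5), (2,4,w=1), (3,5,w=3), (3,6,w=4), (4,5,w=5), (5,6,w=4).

Apply Kruskal's algorithm (sort edges by weight, add if no cycle):

Sorted edges by weight:
  (2,4) w=1
  (3,5) w=3
  (3,6) w=4
  (5,6) w=4
  (2,3) w=5
  (4,5) w=5
  (1,5) w=6
  (1,3) w=6
  (1,4) w=7
  (1,2) w=8

Add edge (2,4) w=1 -- no cycle. Running total: 1
Add edge (3,5) w=3 -- no cycle. Running total: 4
Add edge (3,6) w=4 -- no cycle. Running total: 8
Skip edge (5,6) w=4 -- would create cycle
Add edge (2,3) w=5 -- no cycle. Running total: 13
Skip edge (4,5) w=5 -- would create cycle
Add edge (1,5) w=6 -- no cycle. Running total: 19

MST edges: (2,4,w=1), (3,5,w=3), (3,6,w=4), (2,3,w=5), (1,5,w=6)
Total MST weight: 1 + 3 + 4 + 5 + 6 = 19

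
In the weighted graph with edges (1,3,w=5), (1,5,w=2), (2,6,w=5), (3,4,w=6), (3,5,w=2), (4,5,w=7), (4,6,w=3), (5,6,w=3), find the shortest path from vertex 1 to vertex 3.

Step 1: Build adjacency list with weights:
  1: 3(w=5), 5(w=2)
  2: 6(w=5)
  3: 1(w=5), 4(w=6), 5(w=2)
  4: 3(w=6), 5(w=7), 6(w=3)
  5: 1(w=2), 3(w=2), 4(w=7), 6(w=3)
  6: 2(w=5), 4(w=3), 5(w=3)

Step 2: Apply Dijkstra's algorithm from vertex 1:
  Visit vertex 1 (distance=0)
    Update dist[3] = 5
    Update dist[5] = 2
  Visit vertex 5 (distance=2)
    Update dist[3] = 4
    Update dist[4] = 9
    Update dist[6] = 5
  Visit vertex 3 (distance=4)

Step 3: Shortest path: 1 -> 5 -> 3
Total weight: 2 + 2 = 4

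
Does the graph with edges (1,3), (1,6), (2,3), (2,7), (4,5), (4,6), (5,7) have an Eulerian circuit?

Step 1: Find the degree of each vertex:
  deg(1) = 2
  deg(2) = 2
  deg(3) = 2
  deg(4) = 2
  deg(5) = 2
  deg(6) = 2
  deg(7) = 2

Step 2: Count vertices with odd degree:
  All vertices have even degree (0 odd-degree vertices)

Step 3: Apply Euler's theorem:
  - Eulerian circuit exists iff graph is connected and all vertices have even degree
  - Eulerian path exists iff graph is connected and has 0 or 2 odd-degree vertices

Graph is connected with 0 odd-degree vertices.
Both Eulerian circuit and Eulerian path exist.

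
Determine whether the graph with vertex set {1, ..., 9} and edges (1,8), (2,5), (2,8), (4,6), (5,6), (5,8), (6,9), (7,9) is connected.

Step 1: Build adjacency list from edges:
  1: 8
  2: 5, 8
  3: (none)
  4: 6
  5: 2, 6, 8
  6: 4, 5, 9
  7: 9
  8: 1, 2, 5
  9: 6, 7

Step 2: Run BFS/DFS from vertex 1:
  Visited: {1, 8, 2, 5, 6, 4, 9, 7}
  Reached 8 of 9 vertices

Step 3: Only 8 of 9 vertices reached. Graph is disconnected.
Connected components: {1, 2, 4, 5, 6, 7, 8, 9}, {3}
Answer: No, the graph is not connected (2 components).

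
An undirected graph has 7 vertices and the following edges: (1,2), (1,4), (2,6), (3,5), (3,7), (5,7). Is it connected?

Step 1: Build adjacency list from edges:
  1: 2, 4
  2: 1, 6
  3: 5, 7
  4: 1
  5: 3, 7
  6: 2
  7: 3, 5

Step 2: Run BFS/DFS from vertex 1:
  Visited: {1, 2, 4, 6}
  Reached 4 of 7 vertices

Step 3: Only 4 of 7 vertices reached. Graph is disconnected.
Connected components: {1, 2, 4, 6}, {3, 5, 7}
Answer: No, the graph is not connected (2 components).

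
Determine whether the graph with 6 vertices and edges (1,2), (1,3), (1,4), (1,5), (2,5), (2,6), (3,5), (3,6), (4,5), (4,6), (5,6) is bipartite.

Step 1: Attempt 2-coloring using BFS:
  Start at vertex 1, assign color 0
  Color vertex 2 with color 1 (neighbor of 1)
  Color vertex 3 with color 1 (neighbor of 1)
  Color vertex 4 with color 1 (neighbor of 1)
  Color vertex 5 with color 1 (neighbor of 1)

Step 2: Conflict found! Vertices 2 and 5 are adjacent but have the same color.
This means the graph contains an odd cycle.

The graph is NOT bipartite.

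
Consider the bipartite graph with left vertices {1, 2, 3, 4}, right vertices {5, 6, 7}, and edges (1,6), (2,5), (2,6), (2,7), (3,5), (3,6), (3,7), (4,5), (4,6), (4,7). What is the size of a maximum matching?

Step 1: List the neighbors of each left vertex:
  1: 6
  2: 5, 6, 7
  3: 5, 6, 7
  4: 5, 6, 7

Step 2: Greedily match left vertices, then look for augmenting paths:
  Match 1 -- 6
  Match 2 -- 5
  Match 3 -- 7
  No augmenting path remains.

Step 3: Verify this is maximum:
  Matching size 3 = min(|L|, |R|) = min(4, 3), which is an upper bound, so this matching is maximum.

Maximum matching: {(1,6), (2,5), (3,7)}
Size: 3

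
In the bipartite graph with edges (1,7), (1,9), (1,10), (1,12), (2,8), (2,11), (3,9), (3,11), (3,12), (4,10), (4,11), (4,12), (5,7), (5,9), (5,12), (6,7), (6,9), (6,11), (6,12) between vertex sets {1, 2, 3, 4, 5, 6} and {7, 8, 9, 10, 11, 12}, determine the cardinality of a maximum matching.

Step 1: List the neighbors of each left vertex:
  1: 7, 9, 10, 12
  2: 8, 11
  3: 9, 11, 12
  4: 10, 11, 12
  5: 7, 9, 12
  6: 7, 9, 11, 12

Step 2: Greedily match left vertices, then look for augmenting paths:
  Match 1 -- 7
  Match 2 -- 8
  Match 3 -- 9
  Match 4 -- 10
  Match 5 -- 12
  Match 6 -- 11
  No augmenting path remains.

Step 3: Verify this is maximum:
  Matching size 6 = min(|L|, |R|) = min(6, 6), which is an upper bound, so this matching is maximum.

Maximum matching: {(1,7), (2,8), (3,9), (4,10), (5,12), (6,11)}
Size: 6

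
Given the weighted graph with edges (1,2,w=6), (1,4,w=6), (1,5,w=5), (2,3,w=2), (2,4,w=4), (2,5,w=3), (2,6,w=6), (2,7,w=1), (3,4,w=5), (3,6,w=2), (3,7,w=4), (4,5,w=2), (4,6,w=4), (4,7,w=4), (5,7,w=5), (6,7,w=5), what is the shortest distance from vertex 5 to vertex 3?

Step 1: Build adjacency list with weights:
  1: 2(w=6), 4(w=6), 5(w=5)
  2: 1(w=6), 3(w=2), 4(w=4), 5(w=3), 6(w=6), 7(w=1)
  3: 2(w=2), 4(w=5), 6(w=2), 7(w=4)
  4: 1(w=6), 2(w=4), 3(w=5), 5(w=2), 6(w=4), 7(w=4)
  5: 1(w=5), 2(w=3), 4(w=2), 7(w=5)
  6: 2(w=6), 3(w=2), 4(w=4), 7(w=5)
  7: 2(w=1), 3(w=4), 4(w=4), 5(w=5), 6(w=5)

Step 2: Apply Dijkstra's algorithm from vertex 5:
  Visit vertex 5 (distance=0)
    Update dist[1] = 5
    Update dist[2] = 3
    Update dist[4] = 2
    Update dist[7] = 5
  Visit vertex 4 (distance=2)
    Update dist[3] = 7
    Update dist[6] = 6
  Visit vertex 2 (distance=3)
    Update dist[3] = 5
    Update dist[7] = 4
  Visit vertex 7 (distance=4)
  Visit vertex 1 (distance=5)
  Visit vertex 3 (distance=5)

Step 3: Shortest path: 5 -> 2 -> 3
Total weight: 3 + 2 = 5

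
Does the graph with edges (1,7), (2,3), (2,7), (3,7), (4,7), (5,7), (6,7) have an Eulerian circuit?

Step 1: Find the degree of each vertex:
  deg(1) = 1
  deg(2) = 2
  deg(3) = 2
  deg(4) = 1
  deg(5) = 1
  deg(6) = 1
  deg(7) = 6

Step 2: Count vertices with odd degree:
  Odd-degree vertices: 1, 4, 5, 6 (4 total)

Step 3: Apply Euler's theorem:
  - Eulerian circuit exists iff graph is connected and all vertices have even degree
  - Eulerian path exists iff graph is connected and has 0 or 2 odd-degree vertices

Graph has 4 odd-degree vertices (need 0 or 2).
Neither Eulerian path nor Eulerian circuit exists.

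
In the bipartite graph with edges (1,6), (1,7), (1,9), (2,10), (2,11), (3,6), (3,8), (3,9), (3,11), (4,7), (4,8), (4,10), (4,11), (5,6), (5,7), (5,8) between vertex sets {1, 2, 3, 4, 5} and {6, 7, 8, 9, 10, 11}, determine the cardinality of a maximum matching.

Step 1: List the neighbors of each left vertex:
  1: 6, 7, 9
  2: 10, 11
  3: 6, 8, 9, 11
  4: 7, 8, 10, 11
  5: 6, 7, 8

Step 2: Greedily match left vertices, then look for augmenting paths:
  Match 1 -- 9
  Match 2 -- 10
  Match 3 -- 8
  Match 4 -- 7
  Match 5 -- 6
  No augmenting path remains.

Step 3: Verify this is maximum:
  Matching size 5 = min(|L|, |R|) = min(5, 6), which is an upper bound, so this matching is maximum.

Maximum matching: {(1,9), (2,10), (3,8), (4,7), (5,6)}
Size: 5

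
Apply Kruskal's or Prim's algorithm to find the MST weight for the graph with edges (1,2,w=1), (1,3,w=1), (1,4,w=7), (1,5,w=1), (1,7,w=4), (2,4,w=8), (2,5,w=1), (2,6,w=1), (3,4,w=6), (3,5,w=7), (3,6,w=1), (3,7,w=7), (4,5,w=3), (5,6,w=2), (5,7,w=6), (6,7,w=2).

Apply Kruskal's algorithm (sort edges by weight, add if no cycle):

Sorted edges by weight:
  (1,5) w=1
  (1,3) w=1
  (1,2) w=1
  (2,5) w=1
  (2,6) w=1
  (3,6) w=1
  (5,6) w=2
  (6,7) w=2
  (4,5) w=3
  (1,7) w=4
  (3,4) w=6
  (5,7) w=6
  (1,4) w=7
  (3,5) w=7
  (3,7) w=7
  (2,4) w=8

Add edge (1,5) w=1 -- no cycle. Running total: 1
Add edge (1,3) w=1 -- no cycle. Running total: 2
Add edge (1,2) w=1 -- no cycle. Running total: 3
Skip edge (2,5) w=1 -- would create cycle
Add edge (2,6) w=1 -- no cycle. Running total: 4
Skip edge (3,6) w=1 -- would create cycle
Skip edge (5,6) w=2 -- would create cycle
Add edge (6,7) w=2 -- no cycle. Running total: 6
Add edge (4,5) w=3 -- no cycle. Running total: 9

MST edges: (1,5,w=1), (1,3,w=1), (1,2,w=1), (2,6,w=1), (6,7,w=2), (4,5,w=3)
Total MST weight: 1 + 1 + 1 + 1 + 2 + 3 = 9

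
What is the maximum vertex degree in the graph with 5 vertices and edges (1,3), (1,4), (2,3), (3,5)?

Step 1: Count edges incident to each vertex:
  deg(1) = 2 (neighbors: 3, 4)
  deg(2) = 1 (neighbors: 3)
  deg(3) = 3 (neighbors: 1, 2, 5)
  deg(4) = 1 (neighbors: 1)
  deg(5) = 1 (neighbors: 3)

Step 2: Find maximum:
  max(2, 1, 3, 1, 1) = 3 (vertex 3)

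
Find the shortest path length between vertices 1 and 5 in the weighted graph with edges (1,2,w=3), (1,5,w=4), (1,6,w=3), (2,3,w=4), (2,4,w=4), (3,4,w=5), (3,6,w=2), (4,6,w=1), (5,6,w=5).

Step 1: Build adjacency list with weights:
  1: 2(w=3), 5(w=4), 6(w=3)
  2: 1(w=3), 3(w=4), 4(w=4)
  3: 2(w=4), 4(w=5), 6(w=2)
  4: 2(w=4), 3(w=5), 6(w=1)
  5: 1(w=4), 6(w=5)
  6: 1(w=3), 3(w=2), 4(w=1), 5(w=5)

Step 2: Apply Dijkstra's algorithm from vertex 1:
  Visit vertex 1 (distance=0)
    Update dist[2] = 3
    Update dist[5] = 4
    Update dist[6] = 3
  Visit vertex 2 (distance=3)
    Update dist[3] = 7
    Update dist[4] = 7
  Visit vertex 6 (distance=3)
    Update dist[3] = 5
    Update dist[4] = 4
  Visit vertex 4 (distance=4)
  Visit vertex 5 (distance=4)

Step 3: Shortest path: 1 -> 5
Total weight: 4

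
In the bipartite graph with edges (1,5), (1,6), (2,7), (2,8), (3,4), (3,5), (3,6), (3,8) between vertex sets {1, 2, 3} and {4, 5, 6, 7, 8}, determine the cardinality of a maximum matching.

Step 1: List the neighbors of each left vertex:
  1: 5, 6
  2: 7, 8
  3: 4, 5, 6, 8

Step 2: Greedily match left vertices, then look for augmenting paths:
  Match 1 -- 5
  Match 2 -- 7
  Match 3 -- 4
  No augmenting path remains.

Step 3: Verify this is maximum:
  Matching size 3 = min(|L|, |R|) = min(3, 5), which is an upper bound, so this matching is maximum.

Maximum matching: {(1,5), (2,7), (3,4)}
Size: 3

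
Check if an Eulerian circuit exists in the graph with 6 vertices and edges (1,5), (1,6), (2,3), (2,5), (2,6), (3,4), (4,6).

Step 1: Find the degree of each vertex:
  deg(1) = 2
  deg(2) = 3
  deg(3) = 2
  deg(4) = 2
  deg(5) = 2
  deg(6) = 3

Step 2: Count vertices with odd degree:
  Odd-degree vertices: 2, 6 (2 total)

Step 3: Apply Euler's theorem:
  - Eulerian circuit exists iff graph is connected and all vertices have even degree
  - Eulerian path exists iff graph is connected and has 0 or 2 odd-degree vertices

Graph is connected with exactly 2 odd-degree vertices (2, 6).
Eulerian path exists (starting and ending at the odd-degree vertices), but no Eulerian circuit.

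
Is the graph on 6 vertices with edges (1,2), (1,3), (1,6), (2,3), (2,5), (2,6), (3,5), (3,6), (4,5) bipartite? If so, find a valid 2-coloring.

Step 1: Attempt 2-coloring using BFS:
  Start at vertex 1, assign color 0
  Color vertex 2 with color 1 (neighbor of 1)
  Color vertex 3 with color 1 (neighbor of 1)
  Color vertex 6 with color 1 (neighbor of 1)

Step 2: Conflict found! Vertices 2 and 3 are adjacent but have the same color.
This means the graph contains an odd cycle.

The graph is NOT bipartite.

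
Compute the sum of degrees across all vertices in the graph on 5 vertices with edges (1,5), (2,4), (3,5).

Step 1: Count edges incident to each vertex:
  deg(1) = 1 (neighbors: 5)
  deg(2) = 1 (neighbors: 4)
  deg(3) = 1 (neighbors: 5)
  deg(4) = 1 (neighbors: 2)
  deg(5) = 2 (neighbors: 1, 3)

Step 2: Sum all degrees:
  1 + 1 + 1 + 1 + 2 = 6

Verification: sum of degrees = 2 * |E| = 2 * 3 = 6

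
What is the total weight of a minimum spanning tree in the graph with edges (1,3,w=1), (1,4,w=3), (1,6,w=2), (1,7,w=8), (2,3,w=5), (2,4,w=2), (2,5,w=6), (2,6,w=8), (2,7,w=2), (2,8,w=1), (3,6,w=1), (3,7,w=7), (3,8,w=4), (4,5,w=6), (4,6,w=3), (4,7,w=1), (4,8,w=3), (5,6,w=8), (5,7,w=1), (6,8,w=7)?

Apply Kruskal's algorithm (sort edges by weight, add if no cycle):

Sorted edges by weight:
  (1,3) w=1
  (2,8) w=1
  (3,6) w=1
  (4,7) w=1
  (5,7) w=1
  (1,6) w=2
  (2,4) w=2
  (2,7) w=2
  (1,4) w=3
  (4,8) w=3
  (4,6) w=3
  (3,8) w=4
  (2,3) w=5
  (2,5) w=6
  (4,5) w=6
  (3,7) w=7
  (6,8) w=7
  (1,7) w=8
  (2,6) w=8
  (5,6) w=8

Add edge (1,3) w=1 -- no cycle. Running total: 1
Add edge (2,8) w=1 -- no cycle. Running total: 2
Add edge (3,6) w=1 -- no cycle. Running total: 3
Add edge (4,7) w=1 -- no cycle. Running total: 4
Add edge (5,7) w=1 -- no cycle. Running total: 5
Skip edge (1,6) w=2 -- would create cycle
Add edge (2,4) w=2 -- no cycle. Running total: 7
Skip edge (2,7) w=2 -- would create cycle
Add edge (1,4) w=3 -- no cycle. Running total: 10

MST edges: (1,3,w=1), (2,8,w=1), (3,6,w=1), (4,7,w=1), (5,7,w=1), (2,4,w=2), (1,4,w=3)
Total MST weight: 1 + 1 + 1 + 1 + 1 + 2 + 3 = 10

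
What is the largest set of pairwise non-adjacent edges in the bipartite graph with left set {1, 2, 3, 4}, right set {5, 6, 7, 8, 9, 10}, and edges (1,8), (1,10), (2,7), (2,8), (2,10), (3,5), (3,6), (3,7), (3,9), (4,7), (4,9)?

Step 1: List the neighbors of each left vertex:
  1: 8, 10
  2: 7, 8, 10
  3: 5, 6, 7, 9
  4: 7, 9

Step 2: Greedily match left vertices, then look for augmenting paths:
  Match 1 -- 8
  Match 2 -- 7
  Match 3 -- 5
  Match 4 -- 9
  No augmenting path remains.

Step 3: Verify this is maximum:
  Matching size 4 = min(|L|, |R|) = min(4, 6), which is an upper bound, so this matching is maximum.

Maximum matching: {(1,8), (2,7), (3,5), (4,9)}
Size: 4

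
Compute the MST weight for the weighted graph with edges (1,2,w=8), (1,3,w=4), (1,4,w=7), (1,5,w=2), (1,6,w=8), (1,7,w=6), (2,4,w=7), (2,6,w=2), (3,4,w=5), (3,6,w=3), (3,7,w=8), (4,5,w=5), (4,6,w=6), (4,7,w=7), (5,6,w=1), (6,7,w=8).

Apply Kruskal's algorithm (sort edges by weight, add if no cycle):

Sorted edges by weight:
  (5,6) w=1
  (1,5) w=2
  (2,6) w=2
  (3,6) w=3
  (1,3) w=4
  (3,4) w=5
  (4,5) w=5
  (1,7) w=6
  (4,6) w=6
  (1,4) w=7
  (2,4) w=7
  (4,7) w=7
  (1,2) w=8
  (1,6) w=8
  (3,7) w=8
  (6,7) w=8

Add edge (5,6) w=1 -- no cycle. Running total: 1
Add edge (1,5) w=2 -- no cycle. Running total: 3
Add edge (2,6) w=2 -- no cycle. Running total: 5
Add edge (3,6) w=3 -- no cycle. Running total: 8
Skip edge (1,3) w=4 -- would create cycle
Add edge (3,4) w=5 -- no cycle. Running total: 13
Skip edge (4,5) w=5 -- would create cycle
Add edge (1,7) w=6 -- no cycle. Running total: 19

MST edges: (5,6,w=1), (1,5,w=2), (2,6,w=2), (3,6,w=3), (3,4,w=5), (1,7,w=6)
Total MST weight: 1 + 2 + 2 + 3 + 5 + 6 = 19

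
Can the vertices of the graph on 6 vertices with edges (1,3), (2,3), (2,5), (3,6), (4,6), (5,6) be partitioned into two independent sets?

Step 1: Attempt 2-coloring using BFS:
  Start at vertex 1, assign color 0
  Color vertex 3 with color 1 (neighbor of 1)
  Color vertex 2 with color 0 (neighbor of 3)
  Color vertex 6 with color 0 (neighbor of 3)
  Color vertex 5 with color 1 (neighbor of 2)
  Color vertex 4 with color 1 (neighbor of 6)

Step 2: 2-coloring succeeded. No conflicts found.
  Set A (color 0): {1, 2, 6}
  Set B (color 1): {3, 4, 5}

The graph is bipartite with partition {1, 2, 6}, {3, 4, 5}.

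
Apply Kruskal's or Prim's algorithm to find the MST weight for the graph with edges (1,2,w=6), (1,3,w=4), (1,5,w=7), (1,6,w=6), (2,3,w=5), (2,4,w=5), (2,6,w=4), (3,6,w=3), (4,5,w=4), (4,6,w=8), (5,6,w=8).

Apply Kruskal's algorithm (sort edges by weight, add if no cycle):

Sorted edges by weight:
  (3,6) w=3
  (1,3) w=4
  (2,6) w=4
  (4,5) w=4
  (2,3) w=5
  (2,4) w=5
  (1,2) w=6
  (1,6) w=6
  (1,5) w=7
  (4,6) w=8
  (5,6) w=8

Add edge (3,6) w=3 -- no cycle. Running total: 3
Add edge (1,3) w=4 -- no cycle. Running total: 7
Add edge (2,6) w=4 -- no cycle. Running total: 11
Add edge (4,5) w=4 -- no cycle. Running total: 15
Skip edge (2,3) w=5 -- would create cycle
Add edge (2,4) w=5 -- no cycle. Running total: 20

MST edges: (3,6,w=3), (1,3,w=4), (2,6,w=4), (4,5,w=4), (2,4,w=5)
Total MST weight: 3 + 4 + 4 + 4 + 5 = 20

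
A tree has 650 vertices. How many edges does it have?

A tree on n vertices always has exactly n - 1 edges.
For n = 650: edges = 650 - 1 = 649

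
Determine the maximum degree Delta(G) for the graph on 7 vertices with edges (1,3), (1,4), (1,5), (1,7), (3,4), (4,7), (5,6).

Step 1: Count edges incident to each vertex:
  deg(1) = 4 (neighbors: 3, 4, 5, 7)
  deg(2) = 0 (neighbors: none)
  deg(3) = 2 (neighbors: 1, 4)
  deg(4) = 3 (neighbors: 1, 3, 7)
  deg(5) = 2 (neighbors: 1, 6)
  deg(6) = 1 (neighbors: 5)
  deg(7) = 2 (neighbors: 1, 4)

Step 2: Find maximum:
  max(4, 0, 2, 3, 2, 1, 2) = 4 (vertex 1)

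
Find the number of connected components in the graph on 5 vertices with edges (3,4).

Step 1: Build adjacency list from edges:
  1: (none)
  2: (none)
  3: 4
  4: 3
  5: (none)

Step 2: Run BFS/DFS from vertex 1:
  Visited: {1}
  Reached 1 of 5 vertices

Step 3: Only 1 of 5 vertices reached. Graph is disconnected.
Connected components: {1}, {2}, {3, 4}, {5}
Number of connected components: 4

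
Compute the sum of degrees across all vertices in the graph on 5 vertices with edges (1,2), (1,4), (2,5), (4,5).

Step 1: Count edges incident to each vertex:
  deg(1) = 2 (neighbors: 2, 4)
  deg(2) = 2 (neighbors: 1, 5)
  deg(3) = 0 (neighbors: none)
  deg(4) = 2 (neighbors: 1, 5)
  deg(5) = 2 (neighbors: 2, 4)

Step 2: Sum all degrees:
  2 + 2 + 0 + 2 + 2 = 8

Verification: sum of degrees = 2 * |E| = 2 * 4 = 8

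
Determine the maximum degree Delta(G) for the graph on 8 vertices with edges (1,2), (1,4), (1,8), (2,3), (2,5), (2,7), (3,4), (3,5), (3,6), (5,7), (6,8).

Step 1: Count edges incident to each vertex:
  deg(1) = 3 (neighbors: 2, 4, 8)
  deg(2) = 4 (neighbors: 1, 3, 5, 7)
  deg(3) = 4 (neighbors: 2, 4, 5, 6)
  deg(4) = 2 (neighbors: 1, 3)
  deg(5) = 3 (neighbors: 2, 3, 7)
  deg(6) = 2 (neighbors: 3, 8)
  deg(7) = 2 (neighbors: 2, 5)
  deg(8) = 2 (neighbors: 1, 6)

Step 2: Find maximum:
  max(3, 4, 4, 2, 3, 2, 2, 2) = 4 (vertex 2)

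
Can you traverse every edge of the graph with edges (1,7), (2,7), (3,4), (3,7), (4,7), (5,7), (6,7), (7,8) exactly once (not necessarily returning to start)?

Step 1: Find the degree of each vertex:
  deg(1) = 1
  deg(2) = 1
  deg(3) = 2
  deg(4) = 2
  deg(5) = 1
  deg(6) = 1
  deg(7) = 7
  deg(8) = 1

Step 2: Count vertices with odd degree:
  Odd-degree vertices: 1, 2, 5, 6, 7, 8 (6 total)

Step 3: Apply Euler's theorem:
  - Eulerian circuit exists iff graph is connected and all vertices have even degree
  - Eulerian path exists iff graph is connected and has 0 or 2 odd-degree vertices

Graph has 6 odd-degree vertices (need 0 or 2).
Neither Eulerian path nor Eulerian circuit exists.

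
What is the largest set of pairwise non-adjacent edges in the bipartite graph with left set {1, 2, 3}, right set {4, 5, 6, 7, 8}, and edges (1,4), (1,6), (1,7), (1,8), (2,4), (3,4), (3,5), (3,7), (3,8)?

Step 1: List the neighbors of each left vertex:
  1: 4, 6, 7, 8
  2: 4
  3: 4, 5, 7, 8

Step 2: Greedily match left vertices, then look for augmenting paths:
  Match 1 -- 6
  Match 2 -- 4
  Match 3 -- 5
  No augmenting path remains.

Step 3: Verify this is maximum:
  Matching size 3 = min(|L|, |R|) = min(3, 5), which is an upper bound, so this matching is maximum.

Maximum matching: {(1,6), (2,4), (3,5)}
Size: 3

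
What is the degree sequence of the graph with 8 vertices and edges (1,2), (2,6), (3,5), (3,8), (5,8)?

Step 1: Count edges incident to each vertex:
  deg(1) = 1 (neighbors: 2)
  deg(2) = 2 (neighbors: 1, 6)
  deg(3) = 2 (neighbors: 5, 8)
  deg(4) = 0 (neighbors: none)
  deg(5) = 2 (neighbors: 3, 8)
  deg(6) = 1 (neighbors: 2)
  deg(7) = 0 (neighbors: none)
  deg(8) = 2 (neighbors: 3, 5)

Step 2: Sort degrees in non-increasing order:
  Degrees: [1, 2, 2, 0, 2, 1, 0, 2] -> sorted: [2, 2, 2, 2, 1, 1, 0, 0]

Degree sequence: [2, 2, 2, 2, 1, 1, 0, 0]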